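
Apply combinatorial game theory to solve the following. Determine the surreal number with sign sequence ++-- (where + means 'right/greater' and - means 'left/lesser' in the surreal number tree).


Sign expansion: ++--
Rule: track bounds (lo, hi), initially (-inf, +inf). On '+', the current value becomes lo and we move to the simplest number in (value, hi): value + 1 if hi = +inf, otherwise the midpoint (value + hi)/2. On '-', the current value becomes hi and we move to value - 1 if lo = -inf, otherwise the midpoint (lo + value)/2.
Start at 0.
Step 1: sign = +, move right. Bounds: (0, +inf). Value = 1
Step 2: sign = +, move right. Bounds: (1, +inf). Value = 2
Step 3: sign = -, move left. Bounds: (1, 2). Value = 3/2
Step 4: sign = -, move left. Bounds: (1, 3/2). Value = 5/4
The surreal number with sign expansion ++-- is 5/4.

5/4


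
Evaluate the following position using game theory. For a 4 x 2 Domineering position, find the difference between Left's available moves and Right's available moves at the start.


Board is 4 x 2 (rows x cols).
Left (vertical) placements: (rows-1) * cols = 3 * 2 = 6
Right (horizontal) placements: rows * (cols-1) = 4 * 1 = 4
Advantage = Left - Right = 6 - 4 = 2

2


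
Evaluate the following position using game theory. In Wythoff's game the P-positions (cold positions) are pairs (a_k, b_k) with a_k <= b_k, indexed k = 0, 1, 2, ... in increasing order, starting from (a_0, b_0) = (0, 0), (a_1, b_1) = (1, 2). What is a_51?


By Wythoff's theorem, a_k = floor(k * phi) and b_k = floor(k * phi^2) = a_k + k, where phi = (1 + sqrt(5))/2 is the golden ratio.
phi = (1 + sqrt(5))/2 = 1.618034
k = 51
k * phi = 51 * 1.618034 = 82.519733
a_51 = floor(k * phi) = 82

82


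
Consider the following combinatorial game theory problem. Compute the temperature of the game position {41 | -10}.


The game is {41 | -10}, a switch {a | b} with numbers a > b.
Cooling {a | b} by t gives {a - t | b + t}, which stops being hot when a - t = b + t, i.e. at t = (a - b)/2. So the temperature of a switch is (a - b)/2.
Temperature = (Left option - Right option) / 2
= (41 - (-10)) / 2
= 51 / 2
= 51/2

51/2


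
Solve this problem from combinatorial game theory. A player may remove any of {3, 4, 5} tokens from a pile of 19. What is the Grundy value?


The subtraction set is S = {3, 4, 5}.
G(k) = mex{ G(k - s) : s in S, s <= k }. We compute iteratively: G(0) = 0.
G(1) = mex({}) = 0
G(2) = mex({}) = 0
G(3) = mex({0}) = 1
G(4) = mex({0}) = 1
G(5) = mex({0}) = 1
G(6) = mex({0, 1}) = 2
G(7) = mex({0, 1}) = 2
G(8) = mex({1}) = 0
G(9) = mex({1, 2}) = 0
G(10) = mex({1, 2}) = 0
G(11) = mex({0, 2}) = 1
G(12) = mex({0, 2}) = 1
Observe that G(8)..G(12) = 0, 0, 0, 1, 1 repeats G(0)..G(4) = 0, 0, 0, 1, 1.
For k >= max(S) = 5, G(k) is determined by the previous 5 values G(k-5)..G(k-1); a window of 5 consecutive values has recurred shifted by 8, so by induction G(k + 8) = G(k) for all k >= 0: the sequence is periodic from the start with period 8.
One period: G(0..7) = 0, 0, 0, 1, 1, 1, 2, 2.
19 mod 8 = 3, so G(19) = G(3) = 1.

1


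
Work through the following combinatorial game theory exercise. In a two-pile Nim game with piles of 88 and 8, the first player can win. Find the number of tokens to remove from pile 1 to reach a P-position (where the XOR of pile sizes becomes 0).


Piles: 88 and 8
Current XOR: 88 XOR 8 = 80 (non-zero, so this is an N-position).
To make the XOR zero, we need to find a move that balances the piles.
For pile 1 (size 88): target = 88 XOR 80 = 8
We reduce pile 1 from 88 to 8.
Tokens removed: 88 - 8 = 80
Verification: 8 XOR 8 = 0

80


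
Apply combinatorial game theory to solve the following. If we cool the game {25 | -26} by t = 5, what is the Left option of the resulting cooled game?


Original game: {25 | -26} (a switch {a | b} with a > b).
Cooling by t (for t below the temperature (a - b)/2 = 51/2) taxes each move by t: {a | b} cooled by t is {a - t | b + t}.
Cooling amount: t = 5
Cooled Left option: 25 - 5 = 20
Cooled Right option: -26 + 5 = -21
Cooled game: {20 | -21}
Left option = 20

20


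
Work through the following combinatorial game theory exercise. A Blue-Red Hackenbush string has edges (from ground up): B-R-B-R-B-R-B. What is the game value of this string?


Edges (from ground): B-R-B-R-B-R-B
By Berlekamp's sign-expansion rule, a Blue-Red Hackenbush stalk has the value of the surreal number whose sign sequence is the edge sequence with B -> + and R -> -.
Sign sequence: +-+-+-+
Trace the sign expansion in the surreal number tree, starting from 0:
Edge 1: B (sign +) -> bounds (0, +inf), value = 1
Edge 2: R (sign -) -> bounds (0, 1), value = 1/2
Edge 3: B (sign +) -> bounds (1/2, 1), value = 3/4
Edge 4: R (sign -) -> bounds (1/2, 3/4), value = 5/8
Edge 5: B (sign +) -> bounds (5/8, 3/4), value = 11/16
Edge 6: R (sign -) -> bounds (5/8, 11/16), value = 21/32
Edge 7: B (sign +) -> bounds (21/32, 11/16), value = 43/64
Game value = 43/64

43/64


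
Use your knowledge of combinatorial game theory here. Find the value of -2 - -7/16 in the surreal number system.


x = -2, y = -7/16
Converting to common denominator: 16
x = -32/16, y = -7/16
x - y = -2 - -7/16 = -25/16

-25/16


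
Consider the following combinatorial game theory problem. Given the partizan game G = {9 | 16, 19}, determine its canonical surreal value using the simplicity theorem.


Left options: {9}, max = 9
Right options: {16, 19}, min = 16
All options are numbers and max(Left) < min(Right), so by the simplicity theorem the value is the simplest (earliest-born) number strictly between 9 and 16.
Integers 10 through 15 all lie strictly between 9 and 16.
Among integers, the simplest (lowest birthday = smallest |n|; 0 is born on day 0, +-n on day n) is 10.
No non-integer in the interval can be simpler: if x is a non-integer in the interval, then floor(x) or ceil(x) also lies in the interval (the interval contains an integer), and both are proper prefixes of x's sign expansion, i.e. born earlier. So the game value is 10.
Game value = 10

10


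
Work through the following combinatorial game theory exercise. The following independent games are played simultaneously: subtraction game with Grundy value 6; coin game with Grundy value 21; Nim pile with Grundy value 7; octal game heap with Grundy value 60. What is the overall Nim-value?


By the Sprague-Grundy theorem, the Grundy value of a sum of games is the XOR of individual Grundy values.
subtraction game: Grundy value = 6. Running XOR: 0 XOR 6 = 6
coin game: Grundy value = 21. Running XOR: 6 XOR 21 = 19
Nim pile: Grundy value = 7. Running XOR: 19 XOR 7 = 20
octal game heap: Grundy value = 60. Running XOR: 20 XOR 60 = 40
The combined Grundy value is 40.

40


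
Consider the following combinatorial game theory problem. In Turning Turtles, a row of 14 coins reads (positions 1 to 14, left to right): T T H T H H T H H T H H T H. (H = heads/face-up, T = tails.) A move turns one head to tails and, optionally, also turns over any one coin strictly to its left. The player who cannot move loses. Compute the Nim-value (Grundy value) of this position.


Coins: T T H T H H T H H T H H T H
Key fact: a single head at position k behaves exactly like a Nim heap of size k (turning it to T and optionally flipping a coin at j < k corresponds to moving the heap from k to j, or to 0), and heads combine as a disjunctive sum (two heads at the same place would cancel, matching j XOR j = 0). So the Nim-value is the XOR of the 1-indexed positions of the heads.
Face-up positions (1-indexed): [3, 5, 6, 8, 9, 11, 12, 14]
XOR 0 with 3: 0 XOR 3 = 3
XOR 3 with 5: 3 XOR 5 = 6
XOR 6 with 6: 6 XOR 6 = 0
XOR 0 with 8: 0 XOR 8 = 8
XOR 8 with 9: 8 XOR 9 = 1
XOR 1 with 11: 1 XOR 11 = 10
XOR 10 with 12: 10 XOR 12 = 6
XOR 6 with 14: 6 XOR 14 = 8
Nim-value = 8

8


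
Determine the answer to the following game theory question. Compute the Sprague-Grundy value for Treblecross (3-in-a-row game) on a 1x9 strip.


Treblecross: place X on empty cells; 3-in-a-row wins.
Playing within two cells of an existing X lets the opponent win at once, so sensible play treats the cells i-2..i+2 around each X as dead. The player left with no safe cell loses, so this is a normal-play take-away game on strips of safe cells.
Placing X at cell i (0-indexed) of a strip of k safe cells leaves independent strips of sizes max(0, i-2) and max(0, k-i-3). Hence G(k) = mex{ G(max(0,i-2)) XOR G(max(0,k-i-3)) : 0 <= i < k }, with G(0) = 0.
G(1): splits (0,0):0^0=0 -> mex({0}) = 1
G(2): splits (0,0):0^0=0 -> mex({0}) = 1
G(3): splits (0,0):0^0=0 -> mex({0}) = 1
G(4): splits (0,1):0^1=1 (0,0):0^0=0 -> mex({0, 1}) = 2
G(5): splits (0,2):0^1=1 (0,1):0^1=1 (0,0):0^0=0 -> mex({0, 1}) = 2
G(6) = mex({1}) = 0
G(7) = mex({0, 1, 2}) = 3
G(8) = mex({0, 1, 2}) = 3
G(9) = mex({0, 2}) = 1
Therefore G(9) = 1.

1


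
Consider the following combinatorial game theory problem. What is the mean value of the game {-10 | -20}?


Game = {-10 | -20}, a switch {a | b} with numbers a > b.
Its thermograph has left wall a - t and right wall b + t, which meet at t = (a - b)/2, where both equal (a + b)/2. So the mast (mean value) is at (a + b)/2.
Mean = (-10 + (-20))/2 = -30/2 = -15

-15


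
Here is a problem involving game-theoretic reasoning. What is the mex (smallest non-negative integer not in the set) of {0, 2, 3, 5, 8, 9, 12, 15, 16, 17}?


Set = {0, 2, 3, 5, 8, 9, 12, 15, 16, 17}
0 is in the set.
1 is NOT in the set. This is the mex.
mex = 1

1


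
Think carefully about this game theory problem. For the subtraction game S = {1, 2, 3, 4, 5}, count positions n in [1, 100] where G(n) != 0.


Subtraction set S = {1, 2, 3, 4, 5}, so G(n) = n mod 6.
G(n) = 0 when n is a multiple of 6.
Multiples of 6 in [1, 100]: 16
N-positions (nonzero Grundy) = 100 - 16 = 84

84


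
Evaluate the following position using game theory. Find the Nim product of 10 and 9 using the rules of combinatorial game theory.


Nim multiplication is bilinear over XOR: (u XOR v) * w = (u*w) XOR (v*w).
So we split each operand into its bit components and XOR the pairwise Nim products.
10 = 2 + 8 (as XOR of powers of 2).
9 = 1 + 8 (as XOR of powers of 2).
Using the standard Nim-product table on single bits:
  2*2 = 3,   2*4 = 8,   2*8 = 12,
  4*4 = 6,   4*8 = 11,  8*8 = 13,
and  1*x = x (identity), k*l = l*k (commutative).
Pairwise Nim products:
  2 * 1 = 2
  2 * 8 = 12
  8 * 1 = 8
  8 * 8 = 13
XOR them: 2 XOR 12 XOR 8 XOR 13 = 11.
Result: 10 * 9 = 11 (in Nim).

11


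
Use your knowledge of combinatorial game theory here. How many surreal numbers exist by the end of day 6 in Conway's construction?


Day 0: {|} = 0 is born. Count = 1.
Day n: the number of surreal numbers born by day n is 2^(n+1) - 1.
By day 0: 2^1 - 1 = 1
By day 1: 2^2 - 1 = 3
By day 2: 2^3 - 1 = 7
By day 3: 2^4 - 1 = 15
By day 4: 2^5 - 1 = 31
By day 5: 2^6 - 1 = 63
By day 6: 2^7 - 1 = 127
By day 6: 127 surreal numbers.

127


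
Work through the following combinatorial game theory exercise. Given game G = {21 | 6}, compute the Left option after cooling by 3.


Original game: {21 | 6} (a switch {a | b} with a > b).
Cooling by t (for t below the temperature (a - b)/2 = 15/2) taxes each move by t: {a | b} cooled by t is {a - t | b + t}.
Cooling amount: t = 3
Cooled Left option: 21 - 3 = 18
Cooled Right option: 6 + 3 = 9
Cooled game: {18 | 9}
Left option = 18

18


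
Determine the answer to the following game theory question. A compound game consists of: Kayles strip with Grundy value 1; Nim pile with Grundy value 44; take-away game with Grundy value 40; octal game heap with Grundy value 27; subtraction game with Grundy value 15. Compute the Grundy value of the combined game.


By the Sprague-Grundy theorem, the Grundy value of a sum of games is the XOR of individual Grundy values.
Kayles strip: Grundy value = 1. Running XOR: 0 XOR 1 = 1
Nim pile: Grundy value = 44. Running XOR: 1 XOR 44 = 45
take-away game: Grundy value = 40. Running XOR: 45 XOR 40 = 5
octal game heap: Grundy value = 27. Running XOR: 5 XOR 27 = 30
subtraction game: Grundy value = 15. Running XOR: 30 XOR 15 = 17
The combined Grundy value is 17.

17


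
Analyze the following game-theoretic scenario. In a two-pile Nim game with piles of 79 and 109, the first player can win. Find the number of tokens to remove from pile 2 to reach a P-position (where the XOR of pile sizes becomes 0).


Piles: 79 and 109
Current XOR: 79 XOR 109 = 34 (non-zero, so this is an N-position).
To make the XOR zero, we need to find a move that balances the piles.
For pile 2 (size 109): target = 109 XOR 34 = 79
We reduce pile 2 from 109 to 79.
Tokens removed: 109 - 79 = 30
Verification: 79 XOR 79 = 0

30


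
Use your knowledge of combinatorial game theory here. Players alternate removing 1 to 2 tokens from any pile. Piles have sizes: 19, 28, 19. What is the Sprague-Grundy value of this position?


Subtraction set: {1, 2}
For this subtraction set, G(n) = n mod 3 (period = max + 1 = 3).
Pile 1 (size 19): G(19) = 19 mod 3 = 1
Pile 2 (size 28): G(28) = 28 mod 3 = 1
Pile 3 (size 19): G(19) = 19 mod 3 = 1
Total Grundy value = XOR of all: 1 XOR 1 XOR 1 = 1

1


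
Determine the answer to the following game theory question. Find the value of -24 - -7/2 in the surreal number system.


x = -24, y = -7/2
Converting to common denominator: 2
x = -48/2, y = -7/2
x - y = -24 - -7/2 = -41/2

-41/2


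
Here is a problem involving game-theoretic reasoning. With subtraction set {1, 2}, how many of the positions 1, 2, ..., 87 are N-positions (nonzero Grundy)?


Subtraction set S = {1, 2}, so G(n) = n mod 3.
G(n) = 0 when n is a multiple of 3.
Multiples of 3 in [1, 87]: 29
N-positions (nonzero Grundy) = 87 - 29 = 58

58


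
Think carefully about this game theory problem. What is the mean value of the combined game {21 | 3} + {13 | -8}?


G1 = {21 | 3}, G2 = {13 | -8}
Each is a switch {a | b} with numbers a > b; its mean value is (a + b)/2, and mean value is additive over game sums: m(G1 + G2) = m(G1) + m(G2).
Mean of G1 = (21 + (3))/2 = 24/2 = 12
Mean of G2 = (13 + (-8))/2 = 5/2 = 5/2
Mean of G1 + G2 = 12 + 5/2 = 29/2

29/2


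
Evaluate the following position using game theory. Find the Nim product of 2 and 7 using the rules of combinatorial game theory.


Nim multiplication is bilinear over XOR: (u XOR v) * w = (u*w) XOR (v*w).
So we split each operand into its bit components and XOR the pairwise Nim products.
2 = 2 (as XOR of powers of 2).
7 = 1 + 2 + 4 (as XOR of powers of 2).
Using the standard Nim-product table on single bits:
  2*2 = 3,   2*4 = 8,   2*8 = 12,
  4*4 = 6,   4*8 = 11,  8*8 = 13,
and  1*x = x (identity), k*l = l*k (commutative).
Pairwise Nim products:
  2 * 1 = 2
  2 * 2 = 3
  2 * 4 = 8
XOR them: 2 XOR 3 XOR 8 = 9.
Result: 2 * 7 = 9 (in Nim).

9


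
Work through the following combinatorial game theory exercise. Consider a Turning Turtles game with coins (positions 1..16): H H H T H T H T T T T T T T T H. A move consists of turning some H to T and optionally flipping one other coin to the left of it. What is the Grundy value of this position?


Coins: H H H T H T H T T T T T T T T H
Key fact: a single head at position k behaves exactly like a Nim heap of size k (turning it to T and optionally flipping a coin at j < k corresponds to moving the heap from k to j, or to 0), and heads combine as a disjunctive sum (two heads at the same place would cancel, matching j XOR j = 0). So the Nim-value is the XOR of the 1-indexed positions of the heads.
Face-up positions (1-indexed): [1, 2, 3, 5, 7, 16]
XOR 0 with 1: 0 XOR 1 = 1
XOR 1 with 2: 1 XOR 2 = 3
XOR 3 with 3: 3 XOR 3 = 0
XOR 0 with 5: 0 XOR 5 = 5
XOR 5 with 7: 5 XOR 7 = 2
XOR 2 with 16: 2 XOR 16 = 18
Nim-value = 18

18


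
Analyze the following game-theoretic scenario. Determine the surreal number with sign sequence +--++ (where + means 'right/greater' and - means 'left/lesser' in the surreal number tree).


Sign expansion: +--++
Rule: track bounds (lo, hi), initially (-inf, +inf). On '+', the current value becomes lo and we move to the simplest number in (value, hi): value + 1 if hi = +inf, otherwise the midpoint (value + hi)/2. On '-', the current value becomes hi and we move to value - 1 if lo = -inf, otherwise the midpoint (lo + value)/2.
Start at 0.
Step 1: sign = +, move right. Bounds: (0, +inf). Value = 1
Step 2: sign = -, move left. Bounds: (0, 1). Value = 1/2
Step 3: sign = -, move left. Bounds: (0, 1/2). Value = 1/4
Step 4: sign = +, move right. Bounds: (1/4, 1/2). Value = 3/8
Step 5: sign = +, move right. Bounds: (3/8, 1/2). Value = 7/16
The surreal number with sign expansion +--++ is 7/16.

7/16


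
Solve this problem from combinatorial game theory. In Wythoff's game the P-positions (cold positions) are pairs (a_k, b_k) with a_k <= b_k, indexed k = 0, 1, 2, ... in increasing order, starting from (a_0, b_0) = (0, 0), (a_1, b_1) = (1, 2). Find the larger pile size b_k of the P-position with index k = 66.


By Wythoff's theorem, a_k = floor(k * phi) and b_k = floor(k * phi^2) = a_k + k, where phi = (1 + sqrt(5))/2 is the golden ratio.
phi = (1 + sqrt(5))/2 = 1.618034
phi^2 = phi + 1 = 2.618034
k = 66
k * phi^2 = 66 * 2.618034 = 172.790243
b_66 = floor(k * phi^2) = 172 (check: a_66 + k = 106 + 66 = 172)

172


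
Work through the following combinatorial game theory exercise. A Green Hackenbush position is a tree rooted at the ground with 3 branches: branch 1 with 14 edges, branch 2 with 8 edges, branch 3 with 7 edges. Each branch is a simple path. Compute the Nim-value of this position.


The tree has 3 branches from the ground vertex.
In Green Hackenbush, the Nim-value of a simple path of length k is k.
Branch 1: length 14, Nim-value = 14
Branch 2: length 8, Nim-value = 8
Branch 3: length 7, Nim-value = 7
Total Nim-value = XOR of all branch values:
0 XOR 14 = 14
14 XOR 8 = 6
6 XOR 7 = 1
Nim-value of the tree = 1

1


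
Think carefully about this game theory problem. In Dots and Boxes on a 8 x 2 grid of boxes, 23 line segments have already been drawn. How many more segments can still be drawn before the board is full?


Grid: 8 x 2 boxes, i.e. 9 rows and 3 columns of dots.
Horizontal edges: (rows + 1) * cols = 9 * 2 = 18
Vertical edges: rows * (cols + 1) = 8 * 3 = 24
Total edges: 18 + 24 = 42
Edges drawn: 23
Remaining: 42 - 23 = 19

19


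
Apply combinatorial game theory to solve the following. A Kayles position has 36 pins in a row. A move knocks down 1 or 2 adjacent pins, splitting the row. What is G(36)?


Kayles: a move removes 1 or 2 adjacent pins from a contiguous row.
Removing pins from a row of k leaves two independent rows (a, b) with a + b = k - 1 (one pin) or a + b = k - 2 (two pins); an end removal gives a = 0.
By Sprague-Grundy, G(k) = mex{ G(a) XOR G(b) } over all these splits. G(0) = 0.
G(1): splits (0,0):0^0=0 -> mex({0}) = 1
G(2): splits (0,1):0^1=1 (0,0):0^0=0 -> mex({0, 1}) = 2
G(3): splits (0,2):0^2=2 (1,1):1^1=0 (0,1):0^1=1 -> mex({0, 1, 2}) = 3
G(4): splits (0,3):0^3=3 (1,2):1^2=3 (0,2):0^2=2 (1,1):1^1=0 -> mex({0, 2, 3}) = 1
G(5): splits (0,4):0^1=1 (1,3):1^3=2 (2,2):2^2=0 (0,3):0^3=3 (1,2):1^2=3 -> mex({0, 1, 2, 3}) = 4
G(6) = mex({0, 1, 2, 4}) = 3
G(7) = mex({0, 1, 3, 4, 5}) = 2
G(8) = mex({0, 2, 3, 5, 6}) = 1
G(9) = mex({0, 1, 2, 3, 6, 7}) = 4
G(10) = mex({0, 1, 3, 4, 5, 7}) = 2
G(11) = mex({0, 1, 2, 3, 4, 5}) = 6
G(12) = mex({0, 1, 2, 3, 5, 6, 7}) = 4
G(13) = mex({0, 2, 3, 4, 6, 7}) = 1
G(14) = mex({0, 1, 4, 5, 6, 7}) = 2
G(15) = mex({0, 1, 2, 3, 4, 5, 6}) = 7
G(16) = mex({0, 2, 3, 5, 6, 7}) = 1
G(17) = mex({0, 1, 2, 3, 5, 6, 7}) = 4
G(18) = mex({0, 1, 2, 4, 5, 6}) = 3
G(19) = mex({0, 1, 3, 4, 5, 7}) = 2
G(20) = mex({0, 2, 3, 4, 5, 6, 7}) = 1
G(21) = mex({0, 1, 2, 3, 5, 6, 7}) = 4
G(22) = mex({0, 1, 2, 3, 4, 5, 7}) = 6
G(23) = mex({0, 1, 2, 3, 4, 5, 6}) = 7
G(24) = mex({0, 1, 2, 3, 5, 6, 7}) = 4
G(25) = mex({0, 2, 3, 4, 6, 7}) = 1
G(26) = mex({0, 1, 3, 4, 5, 6, 7}) = 2
G(27) = mex({0, 1, 2, 3, 4, 5, 6, 7}) = 8
G(28) = mex({0, 1, 2, 3, 4, 6, 7, 8}) = 5
G(29) = mex({0, 1, 2, 3, 5, 6, 7, 8, 9}) = 4
G(30) = mex({0, 1, 2, 3, 4, 5, 6, 9, 10}) = 7
G(31) = mex({0, 1, 3, 4, 5, 7, 10, 11}) = 2
G(32) = mex({0, 2, 3, 4, 5, 6, 7, 9, 11}) = 1
G(33) = mex({0, 1, 2, 3, 4, 5, 6, 7, 9, 12}) = 8
G(34) = mex({0, 1, 2, 3, 4, 5, 7, 8, 11, 12}) = 6
G(35) = mex({0, 1, 2, 3, 4, 5, 6, 8, 9, 10, 11}) = 7
G(36) = mex({0, 1, 2, 3, 5, 6, 7, 9, 10}) = 4
Therefore G(36) = 4.

4


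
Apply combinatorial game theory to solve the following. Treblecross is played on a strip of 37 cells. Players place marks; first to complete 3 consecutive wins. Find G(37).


Treblecross: place X on empty cells; 3-in-a-row wins.
Playing within two cells of an existing X lets the opponent win at once, so sensible play treats the cells i-2..i+2 around each X as dead. The player left with no safe cell loses, so this is a normal-play take-away game on strips of safe cells.
Placing X at cell i (0-indexed) of a strip of k safe cells leaves independent strips of sizes max(0, i-2) and max(0, k-i-3). Hence G(k) = mex{ G(max(0,i-2)) XOR G(max(0,k-i-3)) : 0 <= i < k }, with G(0) = 0.
G(1): splits (0,0):0^0=0 -> mex({0}) = 1
G(2): splits (0,0):0^0=0 -> mex({0}) = 1
G(3): splits (0,0):0^0=0 -> mex({0}) = 1
G(4): splits (0,1):0^1=1 (0,0):0^0=0 -> mex({0, 1}) = 2
G(5): splits (0,2):0^1=1 (0,1):0^1=1 (0,0):0^0=0 -> mex({0, 1}) = 2
G(6) = mex({1}) = 0
G(7) = mex({0, 1, 2}) = 3
G(8) = mex({0, 1, 2}) = 3
G(9) = mex({0, 2}) = 1
G(10) = mex({0, 2, 3}) = 1
G(11) = mex({0, 3}) = 1
G(12) = mex({1, 3}) = 0
G(13) = mex({0, 1, 2, 3}) = 4
G(14) = mex({0, 1, 2}) = 3
G(15) = mex({0, 1, 2}) = 3
G(16) = mex({0, 1, 2, 4}) = 3
G(17) = mex({0, 1, 3, 4}) = 2
G(18) = mex({0, 1, 3, 4}) = 2
G(19) = mex({0, 1, 3, 5}) = 2
G(20) = mex({0, 1, 2, 3, 5}) = 4
G(21) = mex({0, 1, 2, 3, 5}) = 4
G(22) = mex({1, 2, 6}) = 0
G(23) = mex({0, 1, 2, 3, 4, 6}) = 5
G(24) = mex({0, 1, 2, 3, 4}) = 5
G(25) = mex({0, 1, 3, 4, 7}) = 2
G(26) = mex({0, 1, 3, 4, 5, 7}) = 2
G(27) = mex({0, 1, 3, 5}) = 2
G(28) = mex({0, 1, 2, 5}) = 3
G(29) = mex({0, 1, 2, 4, 5, 6}) = 3
G(30) = mex({1, 2, 4, 6}) = 0
G(31) = mex({0, 1, 2, 3, 4, 6}) = 5
G(32) = mex({1, 2, 3, 4, 7}) = 0
G(33) = mex({0, 3, 7}) = 1
G(34) = mex({0, 2, 3, 5, 7}) = 1
G(35) = mex({0, 2, 3, 5, 6}) = 1
G(36) = mex({0, 1, 2, 5, 6}) = 3
G(37) = mex({0, 1, 2, 4, 5, 6}) = 3
Therefore G(37) = 3.

3


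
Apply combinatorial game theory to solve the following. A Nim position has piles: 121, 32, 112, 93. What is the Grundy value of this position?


We need the XOR (exclusive or) of all pile sizes.
After XOR-ing pile 1 (size 121): 0 XOR 121 = 121
After XOR-ing pile 2 (size 32): 121 XOR 32 = 89
After XOR-ing pile 3 (size 112): 89 XOR 112 = 41
After XOR-ing pile 4 (size 93): 41 XOR 93 = 116
The Nim-value of this position is 116.

116


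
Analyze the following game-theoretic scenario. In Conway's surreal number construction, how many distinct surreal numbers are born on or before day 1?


Day 0: {|} = 0 is born. Count = 1.
Day n: the number of surreal numbers born by day n is 2^(n+1) - 1.
By day 0: 2^1 - 1 = 1
By day 1: 2^2 - 1 = 3
By day 1: 3 surreal numbers.

3


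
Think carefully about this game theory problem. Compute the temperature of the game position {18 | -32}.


The game is {18 | -32}, a switch {a | b} with numbers a > b.
Cooling {a | b} by t gives {a - t | b + t}, which stops being hot when a - t = b + t, i.e. at t = (a - b)/2. So the temperature of a switch is (a - b)/2.
Temperature = (Left option - Right option) / 2
= (18 - (-32)) / 2
= 50 / 2
= 25

25


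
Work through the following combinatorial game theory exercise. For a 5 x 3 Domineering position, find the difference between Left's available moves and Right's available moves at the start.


Board is 5 x 3 (rows x cols).
Left (vertical) placements: (rows-1) * cols = 4 * 3 = 12
Right (horizontal) placements: rows * (cols-1) = 5 * 2 = 10
Advantage = Left - Right = 12 - 10 = 2

2


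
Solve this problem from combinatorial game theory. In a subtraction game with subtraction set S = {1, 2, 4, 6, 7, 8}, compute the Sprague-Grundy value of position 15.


The subtraction set is S = {1, 2, 4, 6, 7, 8}.
G(k) = mex{ G(k - s) : s in S, s <= k }. We compute iteratively: G(0) = 0.
G(1) = mex({0}) = 1
G(2) = mex({0, 1}) = 2
G(3) = mex({1, 2}) = 0
G(4) = mex({0, 2}) = 1
G(5) = mex({0, 1}) = 2
G(6) = mex({0, 1, 2}) = 3
G(7) = mex({0, 1, 2, 3}) = 4
G(8) = mex({0, 1, 2, 3, 4}) = 5
G(9) = mex({0, 1, 2, 4, 5}) = 3
G(10) = mex({0, 1, 2, 3, 5}) = 4
G(11) = mex({0, 1, 2, 3, 4}) = 5
G(12) = mex({1, 2, 3, 4, 5}) = 0
G(13) = mex({0, 2, 3, 4, 5}) = 1
G(14) = mex({0, 1, 3, 4, 5}) = 2
G(15) = mex({1, 2, 3, 4, 5}) = 0
Therefore G(15) = 0.

0


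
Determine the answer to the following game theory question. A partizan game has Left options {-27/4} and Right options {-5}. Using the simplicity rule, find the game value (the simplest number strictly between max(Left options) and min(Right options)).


Left options: {-27/4}, max = -27/4
Right options: {-5}, min = -5
All options are numbers and max(Left) < min(Right), so by the simplicity theorem the value is the simplest (earliest-born) number strictly between -27/4 and -5.
The only integer strictly between -27/4 and -5 is -6.
No non-integer in the interval can be simpler: if x is a non-integer in the interval, then floor(x) or ceil(x) also lies in the interval (the interval contains an integer), and both are proper prefixes of x's sign expansion, i.e. born earlier. So the game value is -6.
Game value = -6

-6


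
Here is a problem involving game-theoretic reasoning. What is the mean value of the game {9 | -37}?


Game = {9 | -37}, a switch {a | b} with numbers a > b.
Its thermograph has left wall a - t and right wall b + t, which meet at t = (a - b)/2, where both equal (a + b)/2. So the mast (mean value) is at (a + b)/2.
Mean = (9 + (-37))/2 = -28/2 = -14

-14


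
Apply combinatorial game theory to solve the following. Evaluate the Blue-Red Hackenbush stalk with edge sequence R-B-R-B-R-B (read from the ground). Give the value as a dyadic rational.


Edges (from ground): R-B-R-B-R-B
By Berlekamp's sign-expansion rule, a Blue-Red Hackenbush stalk has the value of the surreal number whose sign sequence is the edge sequence with B -> + and R -> -.
Sign sequence: -+-+-+
Trace the sign expansion in the surreal number tree, starting from 0:
Edge 1: R (sign -) -> bounds (-inf, 0), value = -1
Edge 2: B (sign +) -> bounds (-1, 0), value = -1/2
Edge 3: R (sign -) -> bounds (-1, -1/2), value = -3/4
Edge 4: B (sign +) -> bounds (-3/4, -1/2), value = -5/8
Edge 5: R (sign -) -> bounds (-3/4, -5/8), value = -11/16
Edge 6: B (sign +) -> bounds (-11/16, -5/8), value = -21/32
Game value = -21/32

-21/32


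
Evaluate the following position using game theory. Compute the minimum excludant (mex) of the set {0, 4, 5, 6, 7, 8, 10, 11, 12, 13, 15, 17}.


Set = {0, 4, 5, 6, 7, 8, 10, 11, 12, 13, 15, 17}
0 is in the set.
1 is NOT in the set. This is the mex.
mex = 1

1


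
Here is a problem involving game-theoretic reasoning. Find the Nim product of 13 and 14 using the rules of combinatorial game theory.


Nim multiplication is bilinear over XOR: (u XOR v) * w = (u*w) XOR (v*w).
So we split each operand into its bit components and XOR the pairwise Nim products.
13 = 1 + 4 + 8 (as XOR of powers of 2).
14 = 2 + 4 + 8 (as XOR of powers of 2).
Using the standard Nim-product table on single bits:
  2*2 = 3,   2*4 = 8,   2*8 = 12,
  4*4 = 6,   4*8 = 11,  8*8 = 13,
and  1*x = x (identity), k*l = l*k (commutative).
Pairwise Nim products:
  1 * 2 = 2
  1 * 4 = 4
  1 * 8 = 8
  4 * 2 = 8
  4 * 4 = 6
  4 * 8 = 11
  8 * 2 = 12
  8 * 4 = 11
  8 * 8 = 13
XOR them: 2 XOR 4 XOR 8 XOR 8 XOR 6 XOR 11 XOR 12 XOR 11 XOR 13 = 1.
Result: 13 * 14 = 1 (in Nim).

1


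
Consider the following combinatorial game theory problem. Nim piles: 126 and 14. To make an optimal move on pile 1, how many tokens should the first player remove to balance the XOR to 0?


Piles: 126 and 14
Current XOR: 126 XOR 14 = 112 (non-zero, so this is an N-position).
To make the XOR zero, we need to find a move that balances the piles.
For pile 1 (size 126): target = 126 XOR 112 = 14
We reduce pile 1 from 126 to 14.
Tokens removed: 126 - 14 = 112
Verification: 14 XOR 14 = 0

112


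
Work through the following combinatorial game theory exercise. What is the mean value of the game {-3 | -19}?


Game = {-3 | -19}, a switch {a | b} with numbers a > b.
Its thermograph has left wall a - t and right wall b + t, which meet at t = (a - b)/2, where both equal (a + b)/2. So the mast (mean value) is at (a + b)/2.
Mean = (-3 + (-19))/2 = -22/2 = -11

-11


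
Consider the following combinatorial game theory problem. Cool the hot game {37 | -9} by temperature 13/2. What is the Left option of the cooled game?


Original game: {37 | -9} (a switch {a | b} with a > b).
Cooling by t (for t below the temperature (a - b)/2 = 23) taxes each move by t: {a | b} cooled by t is {a - t | b + t}.
Cooling amount: t = 13/2
Cooled Left option: 37 - 13/2 = 61/2
Cooled Right option: -9 + 13/2 = -5/2
Cooled game: {61/2 | -5/2}
Left option = 61/2

61/2


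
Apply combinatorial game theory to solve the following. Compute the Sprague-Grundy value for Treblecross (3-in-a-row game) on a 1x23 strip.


Treblecross: place X on empty cells; 3-in-a-row wins.
Playing within two cells of an existing X lets the opponent win at once, so sensible play treats the cells i-2..i+2 around each X as dead. The player left with no safe cell loses, so this is a normal-play take-away game on strips of safe cells.
Placing X at cell i (0-indexed) of a strip of k safe cells leaves independent strips of sizes max(0, i-2) and max(0, k-i-3). Hence G(k) = mex{ G(max(0,i-2)) XOR G(max(0,k-i-3)) : 0 <= i < k }, with G(0) = 0.
G(1): splits (0,0):0^0=0 -> mex({0}) = 1
G(2): splits (0,0):0^0=0 -> mex({0}) = 1
G(3): splits (0,0):0^0=0 -> mex({0}) = 1
G(4): splits (0,1):0^1=1 (0,0):0^0=0 -> mex({0, 1}) = 2
G(5): splits (0,2):0^1=1 (0,1):0^1=1 (0,0):0^0=0 -> mex({0, 1}) = 2
G(6) = mex({1}) = 0
G(7) = mex({0, 1, 2}) = 3
G(8) = mex({0, 1, 2}) = 3
G(9) = mex({0, 2}) = 1
G(10) = mex({0, 2, 3}) = 1
G(11) = mex({0, 3}) = 1
G(12) = mex({1, 3}) = 0
G(13) = mex({0, 1, 2, 3}) = 4
G(14) = mex({0, 1, 2}) = 3
G(15) = mex({0, 1, 2}) = 3
G(16) = mex({0, 1, 2, 4}) = 3
G(17) = mex({0, 1, 3, 4}) = 2
G(18) = mex({0, 1, 3, 4}) = 2
G(19) = mex({0, 1, 3, 5}) = 2
G(20) = mex({0, 1, 2, 3, 5}) = 4
G(21) = mex({0, 1, 2, 3, 5}) = 4
G(22) = mex({1, 2, 6}) = 0
G(23) = mex({0, 1, 2, 3, 4, 6}) = 5
Therefore G(23) = 5.

5


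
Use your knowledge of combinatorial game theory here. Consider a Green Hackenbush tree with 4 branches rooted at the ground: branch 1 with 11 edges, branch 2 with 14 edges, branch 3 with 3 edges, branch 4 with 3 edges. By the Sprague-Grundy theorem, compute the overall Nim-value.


The tree has 4 branches from the ground vertex.
In Green Hackenbush, the Nim-value of a simple path of length k is k.
Branch 1: length 11, Nim-value = 11
Branch 2: length 14, Nim-value = 14
Branch 3: length 3, Nim-value = 3
Branch 4: length 3, Nim-value = 3
Total Nim-value = XOR of all branch values:
0 XOR 11 = 11
11 XOR 14 = 5
5 XOR 3 = 6
6 XOR 3 = 5
Nim-value of the tree = 5

5


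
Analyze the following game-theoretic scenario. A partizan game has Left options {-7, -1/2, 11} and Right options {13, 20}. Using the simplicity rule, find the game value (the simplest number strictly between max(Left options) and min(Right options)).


Left options: {-7, -1/2, 11}, max = 11
Right options: {13, 20}, min = 13
All options are numbers and max(Left) < min(Right), so by the simplicity theorem the value is the simplest (earliest-born) number strictly between 11 and 13.
The only integer strictly between 11 and 13 is 12.
No non-integer in the interval can be simpler: if x is a non-integer in the interval, then floor(x) or ceil(x) also lies in the interval (the interval contains an integer), and both are proper prefixes of x's sign expansion, i.e. born earlier. So the game value is 12.
Game value = 12

12


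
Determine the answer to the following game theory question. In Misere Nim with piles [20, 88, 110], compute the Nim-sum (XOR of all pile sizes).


We need the XOR (exclusive or) of all pile sizes.
After XOR-ing pile 1 (size 20): 0 XOR 20 = 20
After XOR-ing pile 2 (size 88): 20 XOR 88 = 76
After XOR-ing pile 3 (size 110): 76 XOR 110 = 34
The Nim-value of this position is 34.

34


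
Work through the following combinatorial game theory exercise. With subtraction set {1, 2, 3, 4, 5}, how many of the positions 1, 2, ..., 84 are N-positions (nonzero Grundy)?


Subtraction set S = {1, 2, 3, 4, 5}, so G(n) = n mod 6.
G(n) = 0 when n is a multiple of 6.
Multiples of 6 in [1, 84]: 14
N-positions (nonzero Grundy) = 84 - 14 = 70

70


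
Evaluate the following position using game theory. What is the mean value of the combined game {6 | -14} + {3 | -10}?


G1 = {6 | -14}, G2 = {3 | -10}
Each is a switch {a | b} with numbers a > b; its mean value is (a + b)/2, and mean value is additive over game sums: m(G1 + G2) = m(G1) + m(G2).
Mean of G1 = (6 + (-14))/2 = -8/2 = -4
Mean of G2 = (3 + (-10))/2 = -7/2 = -7/2
Mean of G1 + G2 = -4 + -7/2 = -15/2

-15/2


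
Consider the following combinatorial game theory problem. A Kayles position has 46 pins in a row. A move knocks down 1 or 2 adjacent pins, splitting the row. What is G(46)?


Kayles: a move removes 1 or 2 adjacent pins from a contiguous row.
Removing pins from a row of k leaves two independent rows (a, b) with a + b = k - 1 (one pin) or a + b = k - 2 (two pins); an end removal gives a = 0.
By Sprague-Grundy, G(k) = mex{ G(a) XOR G(b) } over all these splits. G(0) = 0.
G(1): splits (0,0):0^0=0 -> mex({0}) = 1
G(2): splits (0,1):0^1=1 (0,0):0^0=0 -> mex({0, 1}) = 2
G(3): splits (0,2):0^2=2 (1,1):1^1=0 (0,1):0^1=1 -> mex({0, 1, 2}) = 3
G(4): splits (0,3):0^3=3 (1,2):1^2=3 (0,2):0^2=2 (1,1):1^1=0 -> mex({0, 2, 3}) = 1
G(5): splits (0,4):0^1=1 (1,3):1^3=2 (2,2):2^2=0 (0,3):0^3=3 (1,2):1^2=3 -> mex({0, 1, 2, 3}) = 4
G(6) = mex({0, 1, 2, 4}) = 3
G(7) = mex({0, 1, 3, 4, 5}) = 2
G(8) = mex({0, 2, 3, 5, 6}) = 1
G(9) = mex({0, 1, 2, 3, 6, 7}) = 4
G(10) = mex({0, 1, 3, 4, 5, 7}) = 2
G(11) = mex({0, 1, 2, 3, 4, 5}) = 6
G(12) = mex({0, 1, 2, 3, 5, 6, 7}) = 4
G(13) = mex({0, 2, 3, 4, 6, 7}) = 1
G(14) = mex({0, 1, 4, 5, 6, 7}) = 2
G(15) = mex({0, 1, 2, 3, 4, 5, 6}) = 7
G(16) = mex({0, 2, 3, 5, 6, 7}) = 1
G(17) = mex({0, 1, 2, 3, 5, 6, 7}) = 4
G(18) = mex({0, 1, 2, 4, 5, 6}) = 3
G(19) = mex({0, 1, 3, 4, 5, 7}) = 2
G(20) = mex({0, 2, 3, 4, 5, 6, 7}) = 1
G(21) = mex({0, 1, 2, 3, 5, 6, 7}) = 4
G(22) = mex({0, 1, 2, 3, 4, 5, 7}) = 6
G(23) = mex({0, 1, 2, 3, 4, 5, 6}) = 7
G(24) = mex({0, 1, 2, 3, 5, 6, 7}) = 4
G(25) = mex({0, 2, 3, 4, 6, 7}) = 1
G(26) = mex({0, 1, 3, 4, 5, 6, 7}) = 2
G(27) = mex({0, 1, 2, 3, 4, 5, 6, 7}) = 8
G(28) = mex({0, 1, 2, 3, 4, 6, 7, 8}) = 5
G(29) = mex({0, 1, 2, 3, 5, 6, 7, 8, 9}) = 4
G(30) = mex({0, 1, 2, 3, 4, 5, 6, 9, 10}) = 7
G(31) = mex({0, 1, 3, 4, 5, 7, 10, 11}) = 2
G(32) = mex({0, 2, 3, 4, 5, 6, 7, 9, 11}) = 1
G(33) = mex({0, 1, 2, 3, 4, 5, 6, 7, 9, 12}) = 8
G(34) = mex({0, 1, 2, 3, 4, 5, 7, 8, 11, 12}) = 6
G(35) = mex({0, 1, 2, 3, 4, 5, 6, 8, 9, 10, 11}) = 7
G(36) = mex({0, 1, 2, 3, 5, 6, 7, 9, 10}) = 4
G(37) = mex({0, 2, 3, 4, 6, 7, 9, 10, 11, 12}) = 1
G(38) = mex({0, 1, 3, 4, 5, 6, 7, 9, 10, 11, 12}) = 2
G(39) = mex({0, 1, 2, 4, 5, 6, 7, 9, 10, 12, 14}) = 3
G(40) = mex({0, 2, 3, 4, 6, 7, 11, 12, 14}) = 1
G(41) = mex({0, 1, 2, 3, 5, 6, 7, 9, 10, 11, 12}) = 4
G(42) = mex({0, 1, 2, 3, 4, 5, 6, 9, 10}) = 7
G(43) = mex({0, 1, 3, 4, 5, 7, 9, 10, 12, 15}) = 2
G(44) = mex({0, 2, 3, 4, 5, 6, 7, 9, 10, 12, 15}) = 1
G(45) = mex({0, 1, 2, 3, 4, 5, 6, 7, 9, 10, 12, 14}) = 8
G(46) = mex({0, 1, 3, 4, 5, 7, 8, 11, 12, 14}) = 2
Therefore G(46) = 2.

2


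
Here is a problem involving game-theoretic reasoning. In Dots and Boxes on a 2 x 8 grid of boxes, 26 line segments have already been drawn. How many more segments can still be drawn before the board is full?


Grid: 2 x 8 boxes, i.e. 3 rows and 9 columns of dots.
Horizontal edges: (rows + 1) * cols = 3 * 8 = 24
Vertical edges: rows * (cols + 1) = 2 * 9 = 18
Total edges: 24 + 18 = 42
Edges drawn: 26
Remaining: 42 - 26 = 16

16


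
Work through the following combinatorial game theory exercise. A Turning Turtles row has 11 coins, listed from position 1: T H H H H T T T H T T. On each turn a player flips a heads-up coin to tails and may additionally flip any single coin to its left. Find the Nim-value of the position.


Coins: T H H H H T T T H T T
Key fact: a single head at position k behaves exactly like a Nim heap of size k (turning it to T and optionally flipping a coin at j < k corresponds to moving the heap from k to j, or to 0), and heads combine as a disjunctive sum (two heads at the same place would cancel, matching j XOR j = 0). So the Nim-value is the XOR of the 1-indexed positions of the heads.
Face-up positions (1-indexed): [2, 3, 4, 5, 9]
XOR 0 with 2: 0 XOR 2 = 2
XOR 2 with 3: 2 XOR 3 = 1
XOR 1 with 4: 1 XOR 4 = 5
XOR 5 with 5: 5 XOR 5 = 0
XOR 0 with 9: 0 XOR 9 = 9
Nim-value = 9

9


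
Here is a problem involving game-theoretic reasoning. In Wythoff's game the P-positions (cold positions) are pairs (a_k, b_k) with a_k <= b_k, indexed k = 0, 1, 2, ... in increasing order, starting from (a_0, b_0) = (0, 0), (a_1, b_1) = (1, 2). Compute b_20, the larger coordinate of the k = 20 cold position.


By Wythoff's theorem, a_k = floor(k * phi) and b_k = floor(k * phi^2) = a_k + k, where phi = (1 + sqrt(5))/2 is the golden ratio.
phi = (1 + sqrt(5))/2 = 1.618034
phi^2 = phi + 1 = 2.618034
k = 20
k * phi^2 = 20 * 2.618034 = 52.360680
b_20 = floor(k * phi^2) = 52 (check: a_20 + k = 32 + 20 = 52)

52


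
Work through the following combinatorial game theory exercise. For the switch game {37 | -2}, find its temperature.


The game is {37 | -2}, a switch {a | b} with numbers a > b.
Cooling {a | b} by t gives {a - t | b + t}, which stops being hot when a - t = b + t, i.e. at t = (a - b)/2. So the temperature of a switch is (a - b)/2.
Temperature = (Left option - Right option) / 2
= (37 - (-2)) / 2
= 39 / 2
= 39/2

39/2


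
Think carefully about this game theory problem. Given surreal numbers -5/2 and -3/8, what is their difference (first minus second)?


x = -5/2, y = -3/8
Converting to common denominator: 8
x = -20/8, y = -3/8
x - y = -5/2 - -3/8 = -17/8

-17/8


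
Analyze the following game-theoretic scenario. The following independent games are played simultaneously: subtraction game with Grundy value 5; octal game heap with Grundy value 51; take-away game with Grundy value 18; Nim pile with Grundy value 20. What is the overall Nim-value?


By the Sprague-Grundy theorem, the Grundy value of a sum of games is the XOR of individual Grundy values.
subtraction game: Grundy value = 5. Running XOR: 0 XOR 5 = 5
octal game heap: Grundy value = 51. Running XOR: 5 XOR 51 = 54
take-away game: Grundy value = 18. Running XOR: 54 XOR 18 = 36
Nim pile: Grundy value = 20. Running XOR: 36 XOR 20 = 48
The combined Grundy value is 48.

48


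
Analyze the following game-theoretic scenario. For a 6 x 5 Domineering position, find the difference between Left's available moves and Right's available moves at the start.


Board is 6 x 5 (rows x cols).
Left (vertical) placements: (rows-1) * cols = 5 * 5 = 25
Right (horizontal) placements: rows * (cols-1) = 6 * 4 = 24
Advantage = Left - Right = 25 - 24 = 1

1


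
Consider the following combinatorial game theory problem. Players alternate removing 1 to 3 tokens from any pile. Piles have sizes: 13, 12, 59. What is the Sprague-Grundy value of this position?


Subtraction set: {1, 2, 3}
For this subtraction set, G(n) = n mod 4 (period = max + 1 = 4).
Pile 1 (size 13): G(13) = 13 mod 4 = 1
Pile 2 (size 12): G(12) = 12 mod 4 = 0
Pile 3 (size 59): G(59) = 59 mod 4 = 3
Total Grundy value = XOR of all: 1 XOR 0 XOR 3 = 2

2


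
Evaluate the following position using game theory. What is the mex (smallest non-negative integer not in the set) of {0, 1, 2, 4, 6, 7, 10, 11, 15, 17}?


Set = {0, 1, 2, 4, 6, 7, 10, 11, 15, 17}
0 is in the set.
1 is in the set.
2 is in the set.
3 is NOT in the set. This is the mex.
mex = 3

3


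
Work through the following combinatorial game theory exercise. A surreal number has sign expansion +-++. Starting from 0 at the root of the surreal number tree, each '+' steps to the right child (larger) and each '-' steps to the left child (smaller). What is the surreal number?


Sign expansion: +-++
Rule: track bounds (lo, hi), initially (-inf, +inf). On '+', the current value becomes lo and we move to the simplest number in (value, hi): value + 1 if hi = +inf, otherwise the midpoint (value + hi)/2. On '-', the current value becomes hi and we move to value - 1 if lo = -inf, otherwise the midpoint (lo + value)/2.
Start at 0.
Step 1: sign = +, move right. Bounds: (0, +inf). Value = 1
Step 2: sign = -, move left. Bounds: (0, 1). Value = 1/2
Step 3: sign = +, move right. Bounds: (1/2, 1). Value = 3/4
Step 4: sign = +, move right. Bounds: (3/4, 1). Value = 7/8
The surreal number with sign expansion +-++ is 7/8.

7/8
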